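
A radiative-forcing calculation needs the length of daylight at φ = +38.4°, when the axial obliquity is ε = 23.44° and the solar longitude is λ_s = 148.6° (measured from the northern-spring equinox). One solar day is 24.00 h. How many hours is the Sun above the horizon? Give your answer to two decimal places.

Solar declination: sin δ = sin ε · sin λ_s = sin 23.44° × sin 148.6° = 0.20725, so δ = +11.961°.
cos H₀ = −tan φ · tan δ = −tan(+38.4°) × tan(+11.961°) = -0.1679, so H₀ = 1.7395 rad = 99.67°.
Daylight = 2H₀/(2π) × 24.00 h = (1.7395/π) × 24.00 = 13.29 h.

13.29 h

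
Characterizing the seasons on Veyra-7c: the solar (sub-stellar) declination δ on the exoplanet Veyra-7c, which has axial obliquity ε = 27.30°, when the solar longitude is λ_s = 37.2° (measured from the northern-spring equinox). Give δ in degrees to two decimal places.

sin δ = sin ε · sin λ_s = sin 27.30° × sin 37.2° = 0.277299.
δ = arcsin(0.277299) = +16.10°.

δ = +16.10°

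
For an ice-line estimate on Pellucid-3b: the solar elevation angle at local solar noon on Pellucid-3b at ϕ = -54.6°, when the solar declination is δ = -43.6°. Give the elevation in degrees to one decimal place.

79.0°

At local noon the hour angle is zero, so the zenith angle equals |ϕ − δ| = |-54.6° − (-43.600°)| = 11.000°.
Elevation = 90° − 11.000° = 79.0°.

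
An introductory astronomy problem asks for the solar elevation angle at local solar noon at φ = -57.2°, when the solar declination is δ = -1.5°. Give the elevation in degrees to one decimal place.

At local noon the hour angle is zero, so the zenith angle equals |φ − δ| = |-57.2° − (-1.500°)| = 55.700°.
Elevation = 90° − 55.700° = 34.3°.

34.3°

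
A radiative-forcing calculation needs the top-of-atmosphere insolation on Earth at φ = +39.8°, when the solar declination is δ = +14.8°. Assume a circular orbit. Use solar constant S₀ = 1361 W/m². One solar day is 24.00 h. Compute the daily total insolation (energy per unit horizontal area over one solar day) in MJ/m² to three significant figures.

38.1 MJ/m²

cos H₀ = −tan(+39.8°) tan(+14.800°) = -0.2201, H₀ = 1.7927 rad.
Bracket: H₀ sin φ sin δ + cos φ cos δ sin H₀ = 1.7927×0.64011×0.25545 + 0.76828×0.96682×0.97547 = 0.293135 + 0.724568 = 1.017703.
Q̄ = (S₀/π) × [bracket] = (1361/π) × 1.017703 = 440.89 W/m².
Daily total = Q̄ × 24.00 h × 3600 s/h = 440.89 × 24.00 × 3600 / 10⁶ = 38.09 MJ/m².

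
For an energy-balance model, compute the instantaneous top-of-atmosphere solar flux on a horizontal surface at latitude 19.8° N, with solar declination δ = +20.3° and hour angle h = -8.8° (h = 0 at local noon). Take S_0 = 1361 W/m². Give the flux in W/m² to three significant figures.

cos θ_z = sin ϕ sin δ + cos ϕ cos δ cos h = 0.117520 + 0.872054 = 0.989574.
Flux = S_0 · cos θ_z = 1361 × 0.989574 = 1347 W/m².

1.35e+03 W/m²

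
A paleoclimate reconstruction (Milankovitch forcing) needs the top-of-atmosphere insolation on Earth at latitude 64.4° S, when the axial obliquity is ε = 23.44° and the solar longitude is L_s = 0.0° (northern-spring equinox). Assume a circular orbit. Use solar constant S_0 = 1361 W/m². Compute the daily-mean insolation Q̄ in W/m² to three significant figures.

Solar declination: sin δ = sin ε · sin L_s = sin 23.44° × sin 0.0° = 0.00000, so δ = +0.000°.
cos h₀ = −tan(-64.4°) tan(+0.000°) = 0.0000, h₀ = 1.5708 rad.
Bracket: h₀ sin ϕ sin δ + cos ϕ cos δ sin h₀ = 1.5708×-0.90183×0.00000 + 0.43209×1.00000×1.00000 = -0.000000 + 0.432090 = 0.432090.
Q̄ = (S_0/π) × [bracket] = (1361/π) × 0.432090 = 187.2 W/m².

Q̄ ≈ 187 W/m²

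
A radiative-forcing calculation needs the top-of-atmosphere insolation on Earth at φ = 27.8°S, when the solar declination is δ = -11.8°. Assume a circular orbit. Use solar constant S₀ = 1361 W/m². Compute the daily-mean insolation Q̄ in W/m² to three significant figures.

Q̄ ≈ 442 W/m²

cos H₀ = −tan(-27.8°) tan(-11.800°) = -0.1101, H₀ = 1.6812 rad.
Bracket: H₀ sin φ sin δ + cos φ cos δ sin H₀ = 1.6812×-0.46639×-0.20450 + 0.88458×0.97887×0.99392 = 0.160347 + 0.860624 = 1.020971.
Q̄ = (S₀/π) × [bracket] = (1361/π) × 1.020971 = 442.3 W/m².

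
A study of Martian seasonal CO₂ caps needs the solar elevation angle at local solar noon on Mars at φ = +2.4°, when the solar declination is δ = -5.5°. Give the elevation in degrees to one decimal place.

82.1°

At local noon the hour angle is zero, so the zenith angle equals |φ − δ| = |+2.4° − (-5.500°)| = 7.900°.
Elevation = 90° − 7.900° = 82.1°.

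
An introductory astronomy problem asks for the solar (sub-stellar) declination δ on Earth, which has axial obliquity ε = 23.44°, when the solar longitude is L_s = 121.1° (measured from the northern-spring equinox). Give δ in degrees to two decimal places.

δ = +19.91°

sin δ = sin ε · sin L_s = sin 23.44° × sin 121.1° = 0.340613.
δ = arcsin(0.340613) = +19.91°.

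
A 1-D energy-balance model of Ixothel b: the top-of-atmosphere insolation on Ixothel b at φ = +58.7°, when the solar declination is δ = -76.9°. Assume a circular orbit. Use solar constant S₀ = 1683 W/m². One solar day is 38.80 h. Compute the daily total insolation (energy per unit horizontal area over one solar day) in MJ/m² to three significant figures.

cos H₀ = −tan(+58.7°) tan(-76.900°) = 7.0677 ≥ 1 ⇒ polar night, H₀ = 0 and Q̄ = 0.
Daily total = Q̄ × 38.80 h × 3600 s/h = 0.00 MJ/m².

0.00 MJ/m²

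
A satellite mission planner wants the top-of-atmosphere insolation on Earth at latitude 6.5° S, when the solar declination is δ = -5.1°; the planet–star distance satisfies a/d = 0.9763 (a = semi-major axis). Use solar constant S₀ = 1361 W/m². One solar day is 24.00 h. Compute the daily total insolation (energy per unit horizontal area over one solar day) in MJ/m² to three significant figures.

35.9 MJ/m²

cos H₀ = −tan(-6.5°) tan(-5.100°) = -0.0102, H₀ = 1.5810 rad.
Bracket: H₀ sin φ sin δ + cos φ cos δ sin H₀ = 1.5810×-0.11320×-0.08889 + 0.99357×0.99604×0.99995 = 0.015909 + 0.989586 = 1.005495.
Inverse-square distance factor (a/d)² = 0.9763² = 0.953162.
Q̄ = (S₀/π) × 0.953162 × [bracket] = (1361/π) × 0.953162 × 1.005495 = 415.20 W/m².
Daily total = Q̄ × 24.00 h × 3600 s/h = 415.20 × 24.00 × 3600 / 10⁶ = 35.87 MJ/m².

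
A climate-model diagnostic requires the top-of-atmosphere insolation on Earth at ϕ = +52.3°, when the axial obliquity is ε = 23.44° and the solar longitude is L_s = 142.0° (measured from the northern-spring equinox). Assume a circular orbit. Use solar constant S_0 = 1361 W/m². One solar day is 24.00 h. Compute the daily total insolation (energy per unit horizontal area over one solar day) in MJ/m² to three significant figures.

Solar declination: sin δ = sin ε · sin L_s = sin 23.44° × sin 142.0° = 0.24490, so δ = +14.176°.
cos h₀ = −tan(+52.3°) tan(+14.176°) = -0.3268, h₀ = 1.9037 rad.
Bracket: h₀ sin ϕ sin δ + cos ϕ cos δ sin h₀ = 1.9037×0.79122×0.24490 + 0.61153×0.96955×0.94509 = 0.368880 + 0.560352 = 0.929232.
Q̄ = (S_0/π) × [bracket] = (1361/π) × 0.929232 = 402.56 W/m².
Daily total = Q̄ × 24.00 h × 3600 s/h = 402.56 × 24.00 × 3600 / 10⁶ = 34.78 MJ/m².

34.8 MJ/m²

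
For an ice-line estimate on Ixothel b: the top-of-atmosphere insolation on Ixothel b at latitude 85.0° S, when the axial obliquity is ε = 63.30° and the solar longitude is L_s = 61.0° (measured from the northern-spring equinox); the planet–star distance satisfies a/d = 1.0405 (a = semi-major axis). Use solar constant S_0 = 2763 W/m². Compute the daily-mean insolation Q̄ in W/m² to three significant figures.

Q̄ ≈ 0.00 W/m²

Solar declination: sin δ = sin ε · sin L_s = sin 63.30° × sin 61.0° = 0.78136, so δ = +51.385°.
cos h₀ = −tan(-85.0°) tan(+51.385°) = 14.3106 ≥ 1 ⇒ polar night, h₀ = 0 and Q̄ = 0.
Inverse-square distance factor (a/d)² = 1.0405² = 1.082640.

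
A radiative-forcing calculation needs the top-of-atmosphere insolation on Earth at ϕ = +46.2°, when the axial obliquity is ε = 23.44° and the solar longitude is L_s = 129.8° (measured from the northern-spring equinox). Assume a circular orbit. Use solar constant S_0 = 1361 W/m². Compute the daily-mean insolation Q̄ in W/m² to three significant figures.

Solar declination: sin δ = sin ε · sin L_s = sin 23.44° × sin 129.8° = 0.30561, so δ = +17.795°.
cos h₀ = −tan(+46.2°) tan(+17.795°) = -0.3347, h₀ = 1.9121 rad.
Bracket: h₀ sin ϕ sin δ + cos ϕ cos δ sin h₀ = 1.9121×0.72176×0.30561 + 0.69214×0.95216×0.94232 = 0.421765 + 0.621015 = 1.042780.
Q̄ = (S_0/π) × [bracket] = (1361/π) × 1.042780 = 451.8 W/m².

Q̄ ≈ 452 W/m²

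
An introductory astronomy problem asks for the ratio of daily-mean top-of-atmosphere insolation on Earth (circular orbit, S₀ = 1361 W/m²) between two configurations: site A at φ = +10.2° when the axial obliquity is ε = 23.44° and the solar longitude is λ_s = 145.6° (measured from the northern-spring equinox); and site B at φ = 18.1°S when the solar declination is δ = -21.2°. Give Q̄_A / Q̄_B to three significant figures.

— Configuration A (φ=+10.2°):
Solar declination: sin δ = sin ε · sin λ_s = sin 23.44° × sin 145.6° = 0.22474, so δ = +12.987°.
cos H₀ = −tan(+10.2°) tan(+12.987°) = -0.0415, H₀ = 1.6123 rad.
Bracket: H₀ sin φ sin δ + cos φ cos δ sin H₀ = 1.6123×0.17708×0.22474 + 0.98420×0.97442×0.99914 = 0.064165 + 0.958199 = 1.022364.
Q̄ = (S₀/π) × [bracket] = (1361/π) × 1.022364 = 442.91 W/m².
— Configuration B (φ=-18.1°):
cos H₀ = −tan(-18.1°) tan(-21.200°) = -0.1268, H₀ = 1.6979 rad.
Bracket: H₀ sin φ sin δ + cos φ cos δ sin H₀ = 1.6979×-0.31068×-0.36162 + 0.95052×0.93232×0.99193 = 0.190756 + 0.879037 = 1.069793.
Q̄ = (S₀/π) × [bracket] = (1361/π) × 1.069793 = 463.46 W/m².
Ratio Q̄_A / Q̄_B = 442.91 / 463.46 = 0.9557.

Q̄_A / Q̄_B ≈ 0.956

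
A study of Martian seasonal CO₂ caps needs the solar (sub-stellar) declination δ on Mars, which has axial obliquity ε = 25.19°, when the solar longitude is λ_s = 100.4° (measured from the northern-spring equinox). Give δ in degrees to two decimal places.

δ = +24.75°

sin δ = sin ε · sin λ_s = sin 25.19° × sin 100.4° = 0.418629.
δ = arcsin(0.418629) = +24.75°.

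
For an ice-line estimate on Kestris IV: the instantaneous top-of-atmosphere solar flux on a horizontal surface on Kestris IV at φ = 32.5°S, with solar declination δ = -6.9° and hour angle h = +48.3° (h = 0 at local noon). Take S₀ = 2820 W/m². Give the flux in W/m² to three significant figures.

1.75e+03 W/m²

cos θ_z = sin φ sin δ + cos φ cos δ cos h = 0.064549 + 0.556986 = 0.621535.
Flux = S₀ · cos θ_z = 2820 × 0.621535 = 1753 W/m².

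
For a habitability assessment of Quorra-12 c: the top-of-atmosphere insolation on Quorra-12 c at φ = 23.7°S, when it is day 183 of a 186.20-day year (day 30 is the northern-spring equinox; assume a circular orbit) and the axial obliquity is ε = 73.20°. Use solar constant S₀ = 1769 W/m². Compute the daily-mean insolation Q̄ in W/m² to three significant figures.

Solar longitude: λ_s = 360° × (183 − 30)/186.20 = 295.811°.
sin δ = sin 73.20° × sin 295.811° = -0.86181, so δ = -59.521°.
cos H₀ = −tan(-23.7°) tan(-59.521°) = -0.7458, H₀ = 2.4126 rad.
Bracket: H₀ sin φ sin δ + cos φ cos δ sin H₀ = 2.4126×-0.40195×-0.86181 + 0.91566×0.50723×0.66613 = 0.835736 + 0.309384 = 1.145120.
Q̄ = (S₀/π) × [bracket] = (1769/π) × 1.145120 = 644.8 W/m².

Q̄ ≈ 645 W/m²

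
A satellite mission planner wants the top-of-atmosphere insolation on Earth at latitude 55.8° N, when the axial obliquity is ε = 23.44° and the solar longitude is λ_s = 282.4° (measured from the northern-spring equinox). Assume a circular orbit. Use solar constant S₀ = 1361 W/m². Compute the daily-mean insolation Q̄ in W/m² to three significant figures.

Q̄ ≈ 50.5 W/m²

Solar declination: sin δ = sin ε · sin λ_s = sin 23.44° × sin 282.4° = -0.38851, so δ = -22.862°.
cos H₀ = −tan(+55.8°) tan(-22.862°) = 0.6204, H₀ = 0.9015 rad.
Bracket: H₀ sin φ sin δ + cos φ cos δ sin H₀ = 0.9015×0.82708×-0.38851 + 0.56208×0.92144×0.78428 = -0.289678 + 0.406197 = 0.116519.
Q̄ = (S₀/π) × [bracket] = (1361/π) × 0.116519 = 50.48 W/m².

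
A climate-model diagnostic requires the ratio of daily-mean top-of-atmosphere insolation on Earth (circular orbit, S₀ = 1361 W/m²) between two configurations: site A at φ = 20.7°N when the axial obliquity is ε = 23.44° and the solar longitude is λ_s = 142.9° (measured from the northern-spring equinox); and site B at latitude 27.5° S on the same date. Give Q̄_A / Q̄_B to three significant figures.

— Configuration A (φ=+20.7°):
Solar declination: sin δ = sin ε · sin λ_s = sin 23.44° × sin 142.9° = 0.23995, so δ = +13.884°.
cos H₀ = −tan(+20.7°) tan(+13.884°) = -0.0934, H₀ = 1.6643 rad.
Bracket: H₀ sin φ sin δ + cos φ cos δ sin H₀ = 1.6643×0.35347×0.23995 + 0.93544×0.97079×0.99563 = 0.141158 + 0.904147 = 1.045305.
Q̄ = (S₀/π) × [bracket] = (1361/π) × 1.045305 = 452.85 W/m².
— Configuration B (φ=-27.5°):
cos H₀ = −tan(-27.5°) tan(+13.884°) = 0.1287, H₀ = 1.4418 rad.
Bracket: H₀ sin φ sin δ + cos φ cos δ sin H₀ = 1.4418×-0.46175×0.23995 + 0.88701×0.97079×0.99169 = -0.159747 + 0.853945 = 0.694198.
Q̄ = (S₀/π) × [bracket] = (1361/π) × 0.694198 = 300.74 W/m².
Ratio Q̄_A / Q̄_B = 452.85 / 300.74 = 1.506.

Q̄_A / Q̄_B ≈ 1.51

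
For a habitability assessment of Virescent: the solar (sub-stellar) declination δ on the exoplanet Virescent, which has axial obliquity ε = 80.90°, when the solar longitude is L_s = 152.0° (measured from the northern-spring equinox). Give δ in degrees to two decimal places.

δ = +27.62°

sin δ = sin ε · sin L_s = sin 80.90° × sin 152.0° = 0.463563.
δ = arcsin(0.463563) = +27.62°.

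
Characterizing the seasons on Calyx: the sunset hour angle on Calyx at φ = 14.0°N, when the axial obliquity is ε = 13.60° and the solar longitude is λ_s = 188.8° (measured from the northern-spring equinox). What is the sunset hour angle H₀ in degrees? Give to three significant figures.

H₀ = 89.5°

Solar declination: sin δ = sin ε · sin λ_s = sin 13.60° × sin 188.8° = -0.03597, so δ = -2.062°.
cos H₀ = −tan φ · tan δ = −tan(+14.0°) × tan(-2.062°) = 0.0090, so H₀ = 1.5618 rad = 89.49°.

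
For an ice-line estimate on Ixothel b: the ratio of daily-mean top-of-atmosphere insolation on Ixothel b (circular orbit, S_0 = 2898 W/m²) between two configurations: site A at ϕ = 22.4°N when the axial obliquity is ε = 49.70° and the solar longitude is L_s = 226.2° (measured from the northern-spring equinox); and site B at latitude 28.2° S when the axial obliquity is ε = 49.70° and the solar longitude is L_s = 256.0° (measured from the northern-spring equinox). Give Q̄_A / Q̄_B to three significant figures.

— Configuration A (ϕ=+22.4°):
Solar declination: sin δ = sin ε · sin L_s = sin 49.70° × sin 226.2° = -0.55046, so δ = -33.399°.
cos h₀ = −tan(+22.4°) tan(-33.399°) = 0.2718, h₀ = 1.2956 rad.
Bracket: h₀ sin ϕ sin δ + cos ϕ cos δ sin h₀ = 1.2956×0.38107×-0.55046 + 0.92455×0.83486×0.96236 = -0.271770 + 0.742817 = 0.471047.
Q̄ = (S_0/π) × [bracket] = (2898/π) × 0.471047 = 434.52 W/m².
— Configuration B (ϕ=-28.2°):
Solar declination: sin δ = sin ε · sin L_s = sin 49.70° × sin 256.0° = -0.74001, so δ = -47.733°.
cos h₀ = −tan(-28.2°) tan(-47.733°) = -0.5899, h₀ = 2.2018 rad.
Bracket: h₀ sin ϕ sin δ + cos ϕ cos δ sin h₀ = 2.2018×-0.47255×-0.74001 + 0.88130×0.67259×0.80744 = 0.769951 + 0.478613 = 1.248564.
Q̄ = (S_0/π) × [bracket] = (2898/π) × 1.248564 = 1151.8 W/m².
Ratio Q̄_A / Q̄_B = 434.52 / 1151.8 = 0.3773.

Q̄_A / Q̄_B ≈ 0.377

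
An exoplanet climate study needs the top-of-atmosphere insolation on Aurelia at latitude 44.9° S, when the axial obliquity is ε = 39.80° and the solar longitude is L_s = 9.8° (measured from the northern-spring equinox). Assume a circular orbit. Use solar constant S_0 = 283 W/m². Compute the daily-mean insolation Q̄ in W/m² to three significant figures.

Q̄ ≈ 52.9 W/m²

Solar declination: sin δ = sin ε · sin L_s = sin 39.80° × sin 9.8° = 0.10895, so δ = +6.255°.
cos h₀ = −tan(-44.9°) tan(+6.255°) = 0.1092, h₀ = 1.4614 rad.
Bracket: h₀ sin ϕ sin δ + cos ϕ cos δ sin h₀ = 1.4614×-0.70587×0.10895 + 0.70834×0.99405×0.99402 = -0.112388 + 0.699915 = 0.587527.
Q̄ = (S_0/π) × [bracket] = (283/π) × 0.587527 = 52.93 W/m².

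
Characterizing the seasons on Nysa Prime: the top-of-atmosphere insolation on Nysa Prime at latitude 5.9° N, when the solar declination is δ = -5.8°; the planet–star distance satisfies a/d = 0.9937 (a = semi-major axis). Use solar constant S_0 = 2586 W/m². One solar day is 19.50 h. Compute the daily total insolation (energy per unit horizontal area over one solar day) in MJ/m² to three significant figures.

55.5 MJ/m²

cos h₀ = −tan(+5.9°) tan(-5.800°) = 0.0105, h₀ = 1.5603 rad.
Bracket: h₀ sin ϕ sin δ + cos ϕ cos δ sin h₀ = 1.5603×0.10279×-0.10106 + 0.99470×0.99488×0.99994 = -0.016208 + 0.989548 = 0.973340.
Inverse-square distance factor (a/d)² = 0.9937² = 0.987440.
Q̄ = (S_0/π) × 0.987440 × [bracket] = (2586/π) × 0.987440 × 0.973340 = 791.14 W/m².
Daily total = Q̄ × 19.50 h × 3600 s/h = 791.14 × 19.50 × 3600 / 10⁶ = 55.54 MJ/m².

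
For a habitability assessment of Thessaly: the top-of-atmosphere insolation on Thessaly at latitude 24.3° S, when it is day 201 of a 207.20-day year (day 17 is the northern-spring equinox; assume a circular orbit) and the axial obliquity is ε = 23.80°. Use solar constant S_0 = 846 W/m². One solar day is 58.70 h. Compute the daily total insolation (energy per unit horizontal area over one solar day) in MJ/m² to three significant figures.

Solar longitude: L_s = 360° × (201 − 17)/207.20 = 319.691°.
sin δ = sin 23.80° × sin 319.691° = -0.26106, so δ = -15.133°.
cos h₀ = −tan(-24.3°) tan(-15.133°) = -0.1221, h₀ = 1.6932 rad.
Bracket: h₀ sin ϕ sin δ + cos ϕ cos δ sin h₀ = 1.6932×-0.41151×-0.26106 + 0.91140×0.96532×0.99252 = 0.181898 + 0.873212 = 1.055110.
Q̄ = (S_0/π) × [bracket] = (846/π) × 1.055110 = 284.13 W/m².
Daily total = Q̄ × 58.70 h × 3600 s/h = 284.13 × 58.70 × 3600 / 10⁶ = 60.04 MJ/m².

60.0 MJ/m²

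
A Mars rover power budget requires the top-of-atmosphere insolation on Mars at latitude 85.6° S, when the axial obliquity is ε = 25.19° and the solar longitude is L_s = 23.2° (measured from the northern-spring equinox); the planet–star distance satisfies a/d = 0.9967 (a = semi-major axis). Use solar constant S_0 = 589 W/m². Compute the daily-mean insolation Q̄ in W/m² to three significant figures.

Solar declination: sin δ = sin ε · sin L_s = sin 25.19° × sin 23.2° = 0.16767, so δ = +9.652°.
cos h₀ = −tan(-85.6°) tan(+9.652°) = 2.2104 ≥ 1 ⇒ polar night, h₀ = 0 and Q̄ = 0.
Inverse-square distance factor (a/d)² = 0.9967² = 0.993411.

Q̄ ≈ 0.00 W/m²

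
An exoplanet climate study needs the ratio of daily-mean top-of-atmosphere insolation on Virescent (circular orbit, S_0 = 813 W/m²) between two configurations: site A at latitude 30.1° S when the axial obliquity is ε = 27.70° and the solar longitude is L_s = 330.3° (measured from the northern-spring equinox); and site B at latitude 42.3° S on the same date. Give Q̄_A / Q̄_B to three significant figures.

Q̄_A / Q̄_B ≈ 1.05

— Configuration A (ϕ=-30.1°):
Solar declination: sin δ = sin ε · sin L_s = sin 27.70° × sin 330.3° = -0.23031, so δ = -13.315°.
cos h₀ = −tan(-30.1°) tan(-13.315°) = -0.1372, h₀ = 1.7084 rad.
Bracket: h₀ sin ϕ sin δ + cos ϕ cos δ sin h₀ = 1.7084×-0.50151×-0.23031 + 0.86515×0.97312×0.99054 = 0.197325 + 0.833930 = 1.031255.
Q̄ = (S_0/π) × [bracket] = (813/π) × 1.031255 = 266.87 W/m².
— Configuration B (ϕ=-42.3°):
cos h₀ = −tan(-42.3°) tan(-13.315°) = -0.2154, h₀ = 1.7879 rad.
Bracket: h₀ sin ϕ sin δ + cos ϕ cos δ sin h₀ = 1.7879×-0.67301×-0.23031 + 0.73963×0.97312×0.97654 = 0.277126 + 0.702863 = 0.979989.
Q̄ = (S_0/π) × [bracket] = (813/π) × 0.979989 = 253.61 W/m².
Ratio Q̄_A / Q̄_B = 266.87 / 253.61 = 1.052.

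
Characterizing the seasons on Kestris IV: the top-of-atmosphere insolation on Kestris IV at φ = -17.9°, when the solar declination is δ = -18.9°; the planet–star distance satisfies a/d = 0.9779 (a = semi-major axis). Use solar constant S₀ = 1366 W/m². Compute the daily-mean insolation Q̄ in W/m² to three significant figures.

cos H₀ = −tan(-17.9°) tan(-18.900°) = -0.1106, H₀ = 1.6816 rad.
Bracket: H₀ sin φ sin δ + cos φ cos δ sin H₀ = 1.6816×-0.30736×-0.32392 + 0.95159×0.94609×0.99387 = 0.167420 + 0.894771 = 1.062191.
Inverse-square distance factor (a/d)² = 0.9779² = 0.956288.
Q̄ = (S₀/π) × 0.956288 × [bracket] = (1366/π) × 0.956288 × 1.062191 = 441.7 W/m².

Q̄ ≈ 442 W/m²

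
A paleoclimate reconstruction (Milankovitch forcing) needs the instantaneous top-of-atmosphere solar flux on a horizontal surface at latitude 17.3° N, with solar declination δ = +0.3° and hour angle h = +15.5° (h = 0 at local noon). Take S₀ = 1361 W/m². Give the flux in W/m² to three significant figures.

cos θ_z = sin φ sin δ + cos φ cos δ cos h = 0.001557 + 0.920024 = 0.921581.
Flux = S₀ · cos θ_z = 1361 × 0.921581 = 1254 W/m².

1.25e+03 W/m²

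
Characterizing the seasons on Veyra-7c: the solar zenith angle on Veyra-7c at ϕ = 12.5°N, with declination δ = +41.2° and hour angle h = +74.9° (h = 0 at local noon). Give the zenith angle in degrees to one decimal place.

θ_z = 70.5°

cos θ_z = sin ϕ sin δ + cos ϕ cos δ cos h = 0.142566 + 0.191361 = 0.333927.
θ_z = arccos(0.333927) = 70.5°.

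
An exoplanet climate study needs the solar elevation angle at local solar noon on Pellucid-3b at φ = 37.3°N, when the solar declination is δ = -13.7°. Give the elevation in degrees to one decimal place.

At local noon the hour angle is zero, so the zenith angle equals |φ − δ| = |+37.3° − (-13.700°)| = 51.000°.
Elevation = 90° − 51.000° = 39.0°.

39.0°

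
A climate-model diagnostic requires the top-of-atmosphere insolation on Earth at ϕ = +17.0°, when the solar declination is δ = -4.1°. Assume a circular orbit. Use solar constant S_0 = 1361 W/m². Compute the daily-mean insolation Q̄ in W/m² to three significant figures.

cos h₀ = −tan(+17.0°) tan(-4.100°) = 0.0219, h₀ = 1.5489 rad.
Bracket: h₀ sin ϕ sin δ + cos ϕ cos δ sin h₀ = 1.5489×0.29237×-0.07150 + 0.95630×0.99744×0.99976 = -0.032379 + 0.953623 = 0.921244.
Q̄ = (S_0/π) × [bracket] = (1361/π) × 0.921244 = 399.1 W/m².

Q̄ ≈ 399 W/m²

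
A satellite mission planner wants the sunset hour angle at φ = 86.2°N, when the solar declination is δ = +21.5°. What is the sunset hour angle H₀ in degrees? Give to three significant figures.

H₀ = 180°

Sunrise equation: cos H₀ = −tan φ · tan δ = -5.9306 ≤ −1, so the Sun never sets (polar day) and H₀ = π.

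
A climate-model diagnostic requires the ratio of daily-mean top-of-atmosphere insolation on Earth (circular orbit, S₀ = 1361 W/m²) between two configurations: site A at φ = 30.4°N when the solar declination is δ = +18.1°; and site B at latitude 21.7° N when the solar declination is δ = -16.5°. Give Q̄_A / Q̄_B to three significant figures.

— Configuration A (φ=+30.4°):
cos H₀ = −tan(+30.4°) tan(+18.100°) = -0.1918, H₀ = 1.7638 rad.
Bracket: H₀ sin φ sin δ + cos φ cos δ sin H₀ = 1.7638×0.50603×0.31068 + 0.86251×0.95052×0.98144 = 0.277293 + 0.804617 = 1.081910.
Q̄ = (S₀/π) × [bracket] = (1361/π) × 1.081910 = 468.70 W/m².
— Configuration B (φ=+21.7°):
cos H₀ = −tan(+21.7°) tan(-16.500°) = 0.1179, H₀ = 1.4526 rad.
Bracket: H₀ sin φ sin δ + cos φ cos δ sin H₀ = 1.4526×0.36975×-0.28402 + 0.92913×0.95882×0.99303 = -0.152547 + 0.884659 = 0.732112.
Q̄ = (S₀/π) × [bracket] = (1361/π) × 0.732112 = 317.17 W/m².
Ratio Q̄_A / Q̄_B = 468.70 / 317.17 = 1.478.

Q̄_A / Q̄_B ≈ 1.48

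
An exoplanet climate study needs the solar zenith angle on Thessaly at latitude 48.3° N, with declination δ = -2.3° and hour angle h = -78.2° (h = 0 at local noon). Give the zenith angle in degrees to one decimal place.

cos θ_z = sin ϕ sin δ + cos ϕ cos δ cos h = -0.029964 + 0.135927 = 0.105963.
θ_z = arccos(0.105963) = 83.9°.

θ_z = 83.9°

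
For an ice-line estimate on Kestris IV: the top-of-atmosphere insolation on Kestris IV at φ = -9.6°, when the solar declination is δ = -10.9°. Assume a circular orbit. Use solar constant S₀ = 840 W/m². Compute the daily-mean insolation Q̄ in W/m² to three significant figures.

cos H₀ = −tan(-9.6°) tan(-10.900°) = -0.0326, H₀ = 1.6034 rad.
Bracket: H₀ sin φ sin δ + cos φ cos δ sin H₀ = 1.6034×-0.16677×-0.18910 + 0.98600×0.98196×0.99947 = 0.050565 + 0.967699 = 1.018264.
Q̄ = (S₀/π) × [bracket] = (840/π) × 1.018264 = 272.3 W/m².

Q̄ ≈ 272 W/m²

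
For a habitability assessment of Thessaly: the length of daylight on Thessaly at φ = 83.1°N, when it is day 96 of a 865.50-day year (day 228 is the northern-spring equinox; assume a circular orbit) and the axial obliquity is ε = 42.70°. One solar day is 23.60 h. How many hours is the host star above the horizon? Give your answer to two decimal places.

0.00 h

Solar longitude: λ_s = 360° × (96 − 228)/865.50 = -54.905°, i.e. -54.905° + 360° = 305.095°.
sin δ = sin 42.70° × sin 305.095° = -0.55487, so δ = -33.702°.
cos H₀ = −tan φ · tan δ = 5.5114 ≥ 1, so the host star never rises (polar night) and H₀ = 0.
Daylight = 2H₀/(2π) × 23.60 h = (0.0000/π) × 23.60 = 0.00 h.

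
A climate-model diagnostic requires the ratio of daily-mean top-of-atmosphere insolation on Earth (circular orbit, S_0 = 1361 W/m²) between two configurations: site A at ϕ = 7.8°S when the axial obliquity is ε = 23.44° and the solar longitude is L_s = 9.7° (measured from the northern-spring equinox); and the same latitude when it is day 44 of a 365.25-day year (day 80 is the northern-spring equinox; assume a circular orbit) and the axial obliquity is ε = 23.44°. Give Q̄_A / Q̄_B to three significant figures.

— Configuration A (ϕ=-7.8°):
Solar declination: sin δ = sin ε · sin L_s = sin 23.44° × sin 9.7° = 0.06702, so δ = +3.843°.
cos h₀ = −tan(-7.8°) tan(+3.843°) = 0.0092, h₀ = 1.5616 rad.
Bracket: h₀ sin ϕ sin δ + cos ϕ cos δ sin h₀ = 1.5616×-0.13572×0.06702 + 0.99075×0.99775×0.99996 = -0.014204 + 0.988481 = 0.974277.
Q̄ = (S_0/π) × [bracket] = (1361/π) × 0.974277 = 422.08 W/m².
— Configuration B (ϕ=-7.8°):
Solar longitude: L_s = 360° × (44 − 80)/365.25 = -35.483°, i.e. -35.483° + 360° = 324.517°.
sin δ = sin 23.44° × sin 324.517° = -0.23090, so δ = -13.350°.
cos h₀ = −tan(-7.8°) tan(-13.350°) = -0.0325, h₀ = 1.6033 rad.
Bracket: h₀ sin ϕ sin δ + cos ϕ cos δ sin h₀ = 1.6033×-0.13572×-0.23090 + 0.99075×0.97298×0.99947 = 0.050244 + 0.963469 = 1.013713.
Q̄ = (S_0/π) × [bracket] = (1361/π) × 1.013713 = 439.16 W/m².
Ratio Q̄_A / Q̄_B = 422.08 / 439.16 = 0.9611.

Q̄_A / Q̄_B ≈ 0.961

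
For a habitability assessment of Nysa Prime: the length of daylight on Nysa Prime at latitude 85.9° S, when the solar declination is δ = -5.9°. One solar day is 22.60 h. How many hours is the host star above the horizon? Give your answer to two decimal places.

Sunrise equation: cos H₀ = −tan φ · tan δ = -1.4417 ≤ −1, so the host star never sets (polar day) and H₀ = π.
Daylight = 2H₀/(2π) × 22.60 h = (3.1416/π) × 22.60 = 22.60 h.

22.60 h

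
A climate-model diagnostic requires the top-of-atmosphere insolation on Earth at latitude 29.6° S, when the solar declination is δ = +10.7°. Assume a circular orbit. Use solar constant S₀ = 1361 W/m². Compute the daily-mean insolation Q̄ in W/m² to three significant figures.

cos H₀ = −tan(-29.6°) tan(+10.700°) = 0.1073, H₀ = 1.4632 rad.
Bracket: H₀ sin φ sin δ + cos φ cos δ sin H₀ = 1.4632×-0.49394×0.18567 + 0.86949×0.98261×0.99422 = -0.134190 + 0.849431 = 0.715241.
Q̄ = (S₀/π) × [bracket] = (1361/π) × 0.715241 = 309.9 W/m².

Q̄ ≈ 310 W/m²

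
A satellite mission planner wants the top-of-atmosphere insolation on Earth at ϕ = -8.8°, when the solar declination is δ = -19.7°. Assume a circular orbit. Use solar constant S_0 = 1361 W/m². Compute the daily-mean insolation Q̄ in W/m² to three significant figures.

cos h₀ = −tan(-8.8°) tan(-19.700°) = -0.0554, h₀ = 1.6263 rad.
Bracket: h₀ sin ϕ sin δ + cos ϕ cos δ sin h₀ = 1.6263×-0.15299×-0.33710 + 0.98823×0.94147×0.99846 = 0.083873 + 0.928956 = 1.012829.
Q̄ = (S_0/π) × [bracket] = (1361/π) × 1.012829 = 438.8 W/m².

Q̄ ≈ 439 W/m²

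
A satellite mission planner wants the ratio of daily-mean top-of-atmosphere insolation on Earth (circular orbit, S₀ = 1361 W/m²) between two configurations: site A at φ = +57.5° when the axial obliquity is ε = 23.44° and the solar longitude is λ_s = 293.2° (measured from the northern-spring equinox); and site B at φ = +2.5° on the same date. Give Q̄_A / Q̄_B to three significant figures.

Q̄_A / Q̄_B ≈ 0.126

— Configuration A (φ=+57.5°):
Solar declination: sin δ = sin ε · sin λ_s = sin 23.44° × sin 293.2° = -0.36562, so δ = -21.446°.
cos H₀ = −tan(+57.5°) tan(-21.446°) = 0.6166, H₀ = 0.9064 rad.
Bracket: H₀ sin φ sin δ + cos φ cos δ sin H₀ = 0.9064×0.84339×-0.36562 + 0.53730×0.93076×0.78727 = -0.279498 + 0.393712 = 0.114214.
Q̄ = (S₀/π) × [bracket] = (1361/π) × 0.114214 = 49.480 W/m².
— Configuration B (φ=+2.5°):
cos H₀ = −tan(+2.5°) tan(-21.446°) = 0.0172, H₀ = 1.5536 rad.
Bracket: H₀ sin φ sin δ + cos φ cos δ sin H₀ = 1.5536×0.04362×-0.36562 + 0.99905×0.93076×0.99985 = -0.024777 + 0.929736 = 0.904959.
Q̄ = (S₀/π) × [bracket] = (1361/π) × 0.904959 = 392.05 W/m².
Ratio Q̄_A / Q̄_B = 49.480 / 392.05 = 0.1262.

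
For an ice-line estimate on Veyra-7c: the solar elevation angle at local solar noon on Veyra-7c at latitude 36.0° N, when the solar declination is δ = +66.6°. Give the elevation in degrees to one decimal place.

59.4°

At local noon the hour angle is zero, so the zenith angle equals |ϕ − δ| = |+36.0° − (+66.600°)| = 30.600°.
Elevation = 90° − 30.600° = 59.4°.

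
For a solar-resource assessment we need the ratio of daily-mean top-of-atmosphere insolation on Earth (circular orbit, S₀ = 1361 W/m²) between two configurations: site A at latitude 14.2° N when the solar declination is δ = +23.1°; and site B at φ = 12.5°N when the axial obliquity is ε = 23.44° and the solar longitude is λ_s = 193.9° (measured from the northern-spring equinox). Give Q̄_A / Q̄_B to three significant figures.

Q̄_A / Q̄_B ≈ 1.12

— Configuration A (φ=+14.2°):
cos H₀ = −tan(+14.2°) tan(+23.100°) = -0.1079, H₀ = 1.6789 rad.
Bracket: H₀ sin φ sin δ + cos φ cos δ sin H₀ = 1.6789×0.24531×0.39234 + 0.96945×0.91982×0.99416 = 0.161586 + 0.886512 = 1.048098.
Q̄ = (S₀/π) × [bracket] = (1361/π) × 1.048098 = 454.06 W/m².
— Configuration B (φ=+12.5°):
Solar declination: sin δ = sin ε · sin λ_s = sin 23.44° × sin 193.9° = -0.09556, so δ = -5.484°.
cos H₀ = −tan(+12.5°) tan(-5.484°) = 0.0213, H₀ = 1.5495 rad.
Bracket: H₀ sin φ sin δ + cos φ cos δ sin H₀ = 1.5495×0.21644×-0.09556 + 0.97630×0.99542×0.99977 = -0.032048 + 0.971605 = 0.939557.
Q̄ = (S₀/π) × [bracket] = (1361/π) × 0.939557 = 407.03 W/m².
Ratio Q̄_A / Q̄_B = 454.06 / 407.03 = 1.116.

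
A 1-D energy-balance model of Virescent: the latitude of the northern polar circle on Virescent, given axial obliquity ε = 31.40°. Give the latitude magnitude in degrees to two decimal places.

The polar circle is the lowest latitude that experiences at least one full rotation of continuous daylight at the northern-summer solstice; it lies at |φ| = 90° − ε = 90° − 31.40° = 58.60°.

58.60°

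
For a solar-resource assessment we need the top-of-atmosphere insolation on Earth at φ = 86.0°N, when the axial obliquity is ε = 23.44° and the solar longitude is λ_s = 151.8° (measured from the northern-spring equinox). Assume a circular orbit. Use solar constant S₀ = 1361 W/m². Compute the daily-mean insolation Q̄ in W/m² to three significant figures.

Q̄ ≈ 255 W/m²

Solar declination: sin δ = sin ε · sin λ_s = sin 23.44° × sin 151.8° = 0.18798, so δ = +10.835°.
cos H₀ = −tan(+86.0°) tan(+10.835°) = -2.7370 ≤ −1 ⇒ polar day, H₀ = π.
Bracket: H₀ sin φ sin δ + cos φ cos δ sin H₀ = 3.1416×0.99756×0.18798 + 0.06976×0.98217×0.00000 = 0.589117 + 0.000000 = 0.589117.
Q̄ = (S₀/π) × [bracket] = (1361/π) × 0.589117 = 255.2 W/m².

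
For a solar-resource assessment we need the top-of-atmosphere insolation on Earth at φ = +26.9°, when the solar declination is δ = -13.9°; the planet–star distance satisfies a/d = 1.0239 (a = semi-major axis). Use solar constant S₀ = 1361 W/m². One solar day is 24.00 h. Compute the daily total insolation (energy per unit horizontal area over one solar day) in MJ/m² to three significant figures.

27.5 MJ/m²

cos H₀ = −tan(+26.9°) tan(-13.900°) = 0.1256, H₀ = 1.4449 rad.
Bracket: H₀ sin φ sin δ + cos φ cos δ sin H₀ = 1.4449×0.45243×-0.24023 + 0.89180×0.97072×0.99209 = -0.157042 + 0.858841 = 0.701799.
Inverse-square distance factor (a/d)² = 1.0239² = 1.048371.
Q̄ = (S₀/π) × 1.048371 × [bracket] = (1361/π) × 1.048371 × 0.701799 = 318.74 W/m².
Daily total = Q̄ × 24.00 h × 3600 s/h = 318.74 × 24.00 × 3600 / 10⁶ = 27.54 MJ/m².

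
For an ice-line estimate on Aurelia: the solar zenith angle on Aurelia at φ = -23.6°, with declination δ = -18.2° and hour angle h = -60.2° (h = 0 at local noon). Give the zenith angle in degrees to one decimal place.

θ_z = 56.1°

cos θ_z = sin φ sin δ + cos φ cos δ cos h = 0.125043 + 0.432625 = 0.557668.
θ_z = arccos(0.557668) = 56.1°.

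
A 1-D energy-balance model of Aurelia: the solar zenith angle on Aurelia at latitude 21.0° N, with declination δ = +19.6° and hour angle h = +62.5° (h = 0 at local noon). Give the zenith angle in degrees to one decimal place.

cos θ_z = sin ϕ sin δ + cos ϕ cos δ cos h = 0.120215 + 0.406102 = 0.526317.
θ_z = arccos(0.526317) = 58.2°.

θ_z = 58.2°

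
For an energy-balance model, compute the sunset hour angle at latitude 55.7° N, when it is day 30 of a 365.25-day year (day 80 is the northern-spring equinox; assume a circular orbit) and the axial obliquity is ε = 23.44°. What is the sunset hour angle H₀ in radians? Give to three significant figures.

H₀ = 1.09 rad

Solar longitude: λ_s = 360° × (30 − 80)/365.25 = -49.281°, i.e. -49.281° + 360° = 310.719°.
sin δ = sin 23.44° × sin 310.719° = -0.30149, so δ = -17.547°.
cos H₀ = −tan φ · tan δ = −tan(+55.7°) × tan(-17.547°) = 0.4635, so H₀ = 1.0888 rad = 62.38°.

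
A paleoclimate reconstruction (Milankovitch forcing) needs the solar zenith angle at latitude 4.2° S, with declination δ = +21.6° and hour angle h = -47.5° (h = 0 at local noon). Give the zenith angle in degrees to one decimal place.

θ_z = 53.2°

cos θ_z = sin φ sin δ + cos φ cos δ cos h = -0.026961 + 0.626461 = 0.599500.
θ_z = arccos(0.599500) = 53.2°.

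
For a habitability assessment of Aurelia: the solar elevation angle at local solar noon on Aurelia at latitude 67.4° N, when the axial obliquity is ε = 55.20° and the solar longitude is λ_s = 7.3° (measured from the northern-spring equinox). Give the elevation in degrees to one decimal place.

28.6°

Solar declination: sin δ = sin ε · sin λ_s = sin 55.20° × sin 7.3° = 0.10434, so δ = +5.989°.
At local noon the hour angle is zero, so the zenith angle equals |φ − δ| = |+67.4° − (+5.989°)| = 61.411°.
Elevation = 90° − 61.411° = 28.6°.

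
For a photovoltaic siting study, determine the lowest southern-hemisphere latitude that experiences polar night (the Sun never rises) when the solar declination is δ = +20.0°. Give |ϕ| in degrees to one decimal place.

|ϕ| = 70.0°

Polar night requires cos h₀ = −tan ϕ tan δ ≥ 1, i.e. tan ϕ tan δ ≤ −1.
The boundary is |tan ϕ| · |tan δ| = 1, so |ϕ| = 90° − |δ| = 90° − 20.0° = 70.0° in the southern hemisphere.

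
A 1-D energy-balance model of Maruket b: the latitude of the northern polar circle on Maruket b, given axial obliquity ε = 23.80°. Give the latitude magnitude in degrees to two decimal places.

66.20°

The polar circle is the lowest latitude that experiences at least one full rotation of continuous daylight at the northern-summer solstice; it lies at |ϕ| = 90° − ε = 90° − 23.80° = 66.20°.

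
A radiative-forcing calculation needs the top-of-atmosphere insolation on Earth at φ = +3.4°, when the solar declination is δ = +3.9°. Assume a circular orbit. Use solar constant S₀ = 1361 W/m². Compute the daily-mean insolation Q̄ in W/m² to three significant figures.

Q̄ ≈ 434 W/m²

cos H₀ = −tan(+3.4°) tan(+3.900°) = -0.0041, H₀ = 1.5748 rad.
Bracket: H₀ sin φ sin δ + cos φ cos δ sin H₀ = 1.5748×0.05931×0.06802 + 0.99824×0.99768×0.99999 = 0.006353 + 0.995914 = 1.002267.
Q̄ = (S₀/π) × [bracket] = (1361/π) × 1.002267 = 434.2 W/m².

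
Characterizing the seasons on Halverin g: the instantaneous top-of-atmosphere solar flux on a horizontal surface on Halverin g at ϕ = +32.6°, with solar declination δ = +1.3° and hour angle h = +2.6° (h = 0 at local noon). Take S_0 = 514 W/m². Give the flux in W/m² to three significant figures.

cos θ_z = sin ϕ sin δ + cos ϕ cos δ cos h = 0.012223 + 0.841369 = 0.853592.
Flux = S_0 · cos θ_z = 514 × 0.853592 = 438.7 W/m².

439 W/m²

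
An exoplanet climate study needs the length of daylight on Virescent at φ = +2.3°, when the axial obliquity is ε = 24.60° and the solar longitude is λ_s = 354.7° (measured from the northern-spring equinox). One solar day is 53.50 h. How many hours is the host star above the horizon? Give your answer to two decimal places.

26.72 h

Solar declination: sin δ = sin ε · sin λ_s = sin 24.60° × sin 354.7° = -0.03845, so δ = -2.204°.
cos H₀ = −tan φ · tan δ = −tan(+2.3°) × tan(-2.204°) = 0.0015, so H₀ = 1.5693 rad = 89.91°.
Daylight = 2H₀/(2π) × 53.50 h = (1.5693/π) × 53.50 = 26.72 h.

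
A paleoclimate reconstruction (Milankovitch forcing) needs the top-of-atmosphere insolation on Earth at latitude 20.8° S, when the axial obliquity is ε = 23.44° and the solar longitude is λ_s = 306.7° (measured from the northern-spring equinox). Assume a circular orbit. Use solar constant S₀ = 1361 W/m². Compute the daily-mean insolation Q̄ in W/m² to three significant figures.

Solar declination: sin δ = sin ε · sin λ_s = sin 23.44° × sin 306.7° = -0.31894, so δ = -18.599°.
cos H₀ = −tan(-20.8°) tan(-18.599°) = -0.1278, H₀ = 1.6990 rad.
Bracket: H₀ sin φ sin δ + cos φ cos δ sin H₀ = 1.6990×-0.35511×-0.31894 + 0.93483×0.94778×0.99180 = 0.192427 + 0.878748 = 1.071175.
Q̄ = (S₀/π) × [bracket] = (1361/π) × 1.071175 = 464.1 W/m².

Q̄ ≈ 464 W/m²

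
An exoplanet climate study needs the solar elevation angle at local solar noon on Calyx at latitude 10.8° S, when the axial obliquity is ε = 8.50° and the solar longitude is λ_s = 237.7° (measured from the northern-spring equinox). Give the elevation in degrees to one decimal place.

Solar declination: sin δ = sin ε · sin λ_s = sin 8.50° × sin 237.7° = -0.12494, so δ = -7.177°.
At local noon the hour angle is zero, so the zenith angle equals |φ − δ| = |-10.8° − (-7.177°)| = 3.623°.
Elevation = 90° − 3.623° = 86.4°.

86.4°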